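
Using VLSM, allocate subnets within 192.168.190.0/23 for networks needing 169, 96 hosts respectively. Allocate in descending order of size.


169 hosts -> /24 (254 usable): 192.168.190.0/24
96 hosts -> /25 (126 usable): 192.168.191.0/25
Allocation: 192.168.190.0/24 (169 hosts, 254 usable); 192.168.191.0/25 (96 hosts, 126 usable)


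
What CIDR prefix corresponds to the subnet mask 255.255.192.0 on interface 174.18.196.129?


Binary: 11111111.11111111.11000000.00000000
Count leading 1s
Prefix: /18


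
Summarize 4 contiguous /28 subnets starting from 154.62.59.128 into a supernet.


Original prefix: /28
Number of subnets: 4 = 2^2
New prefix = 28 - 2 = 26
Supernet: 154.62.59.128/26


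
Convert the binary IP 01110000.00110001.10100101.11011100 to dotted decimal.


01110000 = 112
00110001 = 49
10100101 = 165
11011100 = 220
IP: 112.49.165.220


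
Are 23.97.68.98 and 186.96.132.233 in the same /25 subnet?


Mask: 255.255.255.128
23.97.68.98 AND mask = 23.97.68.0
186.96.132.233 AND mask = 186.96.132.128
No, different subnets (23.97.68.0 vs 186.96.132.128)


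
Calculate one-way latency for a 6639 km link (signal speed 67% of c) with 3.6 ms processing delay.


Speed = 0.67 * 3e5 km/s = 201000 km/s
Propagation delay = 6639 / 201000 = 0.033 s = 33.0299 ms
Processing delay = 3.6 ms
Total one-way latency = 36.6299 ms


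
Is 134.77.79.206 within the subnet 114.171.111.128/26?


Subnet network: 114.171.111.128
Test IP AND mask: 134.77.79.192
No, 134.77.79.206 is not in 114.171.111.128/26


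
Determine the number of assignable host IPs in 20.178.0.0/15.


Host bits = 32 - 15 = 17
Total addresses = 2^17 = 131072
Usable = total - 2 (network and broadcast)
Usable hosts: 131070


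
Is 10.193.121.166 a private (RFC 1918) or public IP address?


RFC 1918 private ranges:
  10.0.0.0/8 (10.0.0.0 - 10.255.255.255)
  172.16.0.0/12 (172.16.0.0 - 172.31.255.255)
  192.168.0.0/16 (192.168.0.0 - 192.168.255.255)
Private (in 10.0.0.0/8)


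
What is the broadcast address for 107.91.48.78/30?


Network: 107.91.48.76/30
Host bits = 2
Set all host bits to 1:
Broadcast: 107.91.48.79


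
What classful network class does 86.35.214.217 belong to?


First octet: 86
Binary: 01010110
0xxxxxxx -> Class A (1-126)
Class A, default mask 255.0.0.0 (/8)


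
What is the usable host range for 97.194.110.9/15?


Network: 97.194.0.0
Broadcast: 97.195.255.255
First usable = network + 1
Last usable = broadcast - 1
Range: 97.194.0.1 to 97.195.255.254


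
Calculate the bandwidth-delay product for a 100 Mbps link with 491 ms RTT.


BDP = bandwidth * RTT
= 100 Mbps * 491 ms
= 100 * 1e6 * 491 / 1000 bits
= 49100000 bits
= 6137500 bytes
= 5993.6523 KB
BDP = 49100000 bits (6137500 bytes)


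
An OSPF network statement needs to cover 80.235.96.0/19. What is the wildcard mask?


Subnet mask: 255.255.224.0
Wildcard = 255.255.255.255 - subnet mask
255 - 255 = 0
255 - 255 = 0
255 - 224 = 31
255 - 0 = 255
Wildcard: 0.0.31.255


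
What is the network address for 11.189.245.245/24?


IP:   00001011.10111101.11110101.11110101
Mask: 11111111.11111111.11111111.00000000
AND operation:
Net:  00001011.10111101.11110101.00000000
Network: 11.189.245.0/24


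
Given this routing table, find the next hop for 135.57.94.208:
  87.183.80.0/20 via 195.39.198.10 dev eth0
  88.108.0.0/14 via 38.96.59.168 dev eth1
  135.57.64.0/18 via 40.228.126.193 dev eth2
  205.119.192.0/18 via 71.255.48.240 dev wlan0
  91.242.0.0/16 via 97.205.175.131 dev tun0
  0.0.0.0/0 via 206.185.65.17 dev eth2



Longest prefix match for 135.57.94.208:
  /20 87.183.80.0: no
  /14 88.108.0.0: no
  /18 135.57.64.0: MATCH
  /18 205.119.192.0: no
  /16 91.242.0.0: no
  /0 0.0.0.0: MATCH
Selected: next-hop 40.228.126.193 via eth2 (matched /18)


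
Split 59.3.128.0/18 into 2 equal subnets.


New prefix = 18 + 1 = 19
Each subnet has 8192 addresses
  59.3.128.0/19
  59.3.160.0/19
Subnets: 59.3.128.0/19, 59.3.160.0/19


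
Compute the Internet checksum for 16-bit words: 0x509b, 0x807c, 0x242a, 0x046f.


Sum all words (with carry folding):
+ 0x509b = 0x509b
+ 0x807c = 0xd117
+ 0x242a = 0xf541
+ 0x046f = 0xf9b0
One's complement: ~0xf9b0
Checksum = 0x064f


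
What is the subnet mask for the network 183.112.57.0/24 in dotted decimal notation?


/24 means 24 network bits, 8 host bits
Binary: 11111111111111111111111100000000
Mask: 255.255.255.0


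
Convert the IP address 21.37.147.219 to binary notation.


21 = 00010101
37 = 00100101
147 = 10010011
219 = 11011011
Binary: 00010101.00100101.10010011.11011011


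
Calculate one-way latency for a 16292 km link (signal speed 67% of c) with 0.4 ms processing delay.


Speed = 0.67 * 3e5 km/s = 201000 km/s
Propagation delay = 16292 / 201000 = 0.0811 s = 81.0547 ms
Processing delay = 0.4 ms
Total one-way latency = 81.4547 ms


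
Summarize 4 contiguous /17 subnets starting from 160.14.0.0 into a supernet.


Original prefix: /17
Number of subnets: 4 = 2^2
New prefix = 17 - 2 = 15
Supernet: 160.14.0.0/15


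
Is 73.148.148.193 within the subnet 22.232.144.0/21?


Subnet network: 22.232.144.0
Test IP AND mask: 73.148.144.0
No, 73.148.148.193 is not in 22.232.144.0/21


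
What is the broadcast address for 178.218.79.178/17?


Network: 178.218.0.0/17
Host bits = 15
Set all host bits to 1:
Broadcast: 178.218.127.255


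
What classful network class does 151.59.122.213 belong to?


First octet: 151
Binary: 10010111
10xxxxxx -> Class B (128-191)
Class B, default mask 255.255.0.0 (/16)


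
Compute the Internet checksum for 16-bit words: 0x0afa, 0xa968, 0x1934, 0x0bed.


Sum all words (with carry folding):
+ 0x0afa = 0x0afa
+ 0xa968 = 0xb462
+ 0x1934 = 0xcd96
+ 0x0bed = 0xd983
One's complement: ~0xd983
Checksum = 0x267c


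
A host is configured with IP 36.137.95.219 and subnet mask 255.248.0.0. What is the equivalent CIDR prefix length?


Binary: 11111111.11111000.00000000.00000000
Count leading 1s
Prefix: /13


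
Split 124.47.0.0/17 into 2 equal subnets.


New prefix = 17 + 1 = 18
Each subnet has 16384 addresses
  124.47.0.0/18
  124.47.64.0/18
Subnets: 124.47.0.0/18, 124.47.64.0/18


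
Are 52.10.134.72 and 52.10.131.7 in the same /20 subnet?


Mask: 255.255.240.0
52.10.134.72 AND mask = 52.10.128.0
52.10.131.7 AND mask = 52.10.128.0
Yes, same subnet (52.10.128.0)


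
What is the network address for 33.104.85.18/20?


IP:   00100001.01101000.01010101.00010010
Mask: 11111111.11111111.11110000.00000000
AND operation:
Net:  00100001.01101000.01010000.00000000
Network: 33.104.80.0/20


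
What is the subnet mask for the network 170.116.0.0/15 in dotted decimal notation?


/15 means 15 network bits, 17 host bits
Binary: 11111111111111100000000000000000
Mask: 255.254.0.0


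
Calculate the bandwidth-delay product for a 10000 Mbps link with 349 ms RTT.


BDP = bandwidth * RTT
= 10000 Mbps * 349 ms
= 10000 * 1e6 * 349 / 1000 bits
= 3490000000 bits
= 436250000 bytes
= 426025.3906 KB
BDP = 3490000000 bits (436250000 bytes)


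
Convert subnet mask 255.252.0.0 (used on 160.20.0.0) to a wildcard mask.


Subnet mask: 255.252.0.0
Wildcard = 255.255.255.255 - subnet mask
255 - 255 = 0
255 - 252 = 3
255 - 0 = 255
255 - 0 = 255
Wildcard: 0.3.255.255


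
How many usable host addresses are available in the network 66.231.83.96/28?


Host bits = 32 - 28 = 4
Total addresses = 2^4 = 16
Usable = total - 2 (network and broadcast)
Usable hosts: 14


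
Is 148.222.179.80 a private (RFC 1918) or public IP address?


RFC 1918 private ranges:
  10.0.0.0/8 (10.0.0.0 - 10.255.255.255)
  172.16.0.0/12 (172.16.0.0 - 172.31.255.255)
  192.168.0.0/16 (192.168.0.0 - 192.168.255.255)
Public (not in any RFC 1918 range)


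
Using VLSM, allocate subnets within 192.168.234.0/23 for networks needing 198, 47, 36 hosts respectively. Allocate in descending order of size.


198 hosts -> /24 (254 usable): 192.168.234.0/24
47 hosts -> /26 (62 usable): 192.168.235.0/26
36 hosts -> /26 (62 usable): 192.168.235.64/26
Allocation: 192.168.234.0/24 (198 hosts, 254 usable); 192.168.235.0/26 (47 hosts, 62 usable); 192.168.235.64/26 (36 hosts, 62 usable)


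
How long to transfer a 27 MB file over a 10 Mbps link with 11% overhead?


Effective throughput = 10 * (1 - 11/100) = 8.9 Mbps
File size in Mb = 27 * 8 = 216 Mb
Time = 216 / 8.9
Time = 24.2697 seconds


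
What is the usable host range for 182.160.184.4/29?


Network: 182.160.184.0
Broadcast: 182.160.184.7
First usable = network + 1
Last usable = broadcast - 1
Range: 182.160.184.1 to 182.160.184.6


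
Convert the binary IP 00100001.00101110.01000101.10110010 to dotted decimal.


00100001 = 33
00101110 = 46
01000101 = 69
10110010 = 178
IP: 33.46.69.178


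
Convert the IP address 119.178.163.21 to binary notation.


119 = 01110111
178 = 10110010
163 = 10100011
21 = 00010101
Binary: 01110111.10110010.10100011.00010101


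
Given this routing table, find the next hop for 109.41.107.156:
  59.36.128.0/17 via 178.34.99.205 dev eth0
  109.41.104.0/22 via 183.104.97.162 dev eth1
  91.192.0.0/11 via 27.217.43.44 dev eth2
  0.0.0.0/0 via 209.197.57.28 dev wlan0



Longest prefix match for 109.41.107.156:
  /17 59.36.128.0: no
  /22 109.41.104.0: MATCH
  /11 91.192.0.0: no
  /0 0.0.0.0: MATCH
Selected: next-hop 183.104.97.162 via eth1 (matched /22)


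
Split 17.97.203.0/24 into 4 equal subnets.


New prefix = 24 + 2 = 26
Each subnet has 64 addresses
  17.97.203.0/26
  17.97.203.64/26
  17.97.203.128/26
  17.97.203.192/26
Subnets: 17.97.203.0/26, 17.97.203.64/26, 17.97.203.128/26, 17.97.203.192/26


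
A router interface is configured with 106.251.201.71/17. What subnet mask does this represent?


/17 means 17 network bits, 15 host bits
Binary: 11111111111111111000000000000000
Mask: 255.255.128.0


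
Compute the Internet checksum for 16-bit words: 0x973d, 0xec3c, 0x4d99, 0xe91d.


Sum all words (with carry folding):
+ 0x973d = 0x973d
+ 0xec3c = 0x837a
+ 0x4d99 = 0xd113
+ 0xe91d = 0xba31
One's complement: ~0xba31
Checksum = 0x45ce


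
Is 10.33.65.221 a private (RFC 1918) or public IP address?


RFC 1918 private ranges:
  10.0.0.0/8 (10.0.0.0 - 10.255.255.255)
  172.16.0.0/12 (172.16.0.0 - 172.31.255.255)
  192.168.0.0/16 (192.168.0.0 - 192.168.255.255)
Private (in 10.0.0.0/8)


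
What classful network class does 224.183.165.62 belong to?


First octet: 224
Binary: 11100000
1110xxxx -> Class D (224-239)
Class D (multicast), default mask N/A


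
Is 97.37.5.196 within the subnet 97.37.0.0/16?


Subnet network: 97.37.0.0
Test IP AND mask: 97.37.0.0
Yes, 97.37.5.196 is in 97.37.0.0/16


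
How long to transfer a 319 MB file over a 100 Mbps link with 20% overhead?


Effective throughput = 100 * (1 - 20/100) = 80 Mbps
File size in Mb = 319 * 8 = 2552 Mb
Time = 2552 / 80
Time = 31.9 seconds


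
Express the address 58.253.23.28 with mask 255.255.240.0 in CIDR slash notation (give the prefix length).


Binary: 11111111.11111111.11110000.00000000
Count leading 1s
Prefix: /20


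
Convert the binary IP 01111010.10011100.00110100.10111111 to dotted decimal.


01111010 = 122
10011100 = 156
00110100 = 52
10111111 = 191
IP: 122.156.52.191


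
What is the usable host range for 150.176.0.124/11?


Network: 150.160.0.0
Broadcast: 150.191.255.255
First usable = network + 1
Last usable = broadcast - 1
Range: 150.160.0.1 to 150.191.255.254


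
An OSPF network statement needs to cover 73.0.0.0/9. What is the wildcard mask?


Subnet mask: 255.128.0.0
Wildcard = 255.255.255.255 - subnet mask
255 - 255 = 0
255 - 128 = 127
255 - 0 = 255
255 - 0 = 255
Wildcard: 0.127.255.255


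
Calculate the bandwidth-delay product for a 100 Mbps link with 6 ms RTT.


BDP = bandwidth * RTT
= 100 Mbps * 6 ms
= 100 * 1e6 * 6 / 1000 bits
= 600000 bits
= 75000 bytes
= 73.2422 KB
BDP = 600000 bits (75000 bytes)


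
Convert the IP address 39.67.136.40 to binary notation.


39 = 00100111
67 = 01000011
136 = 10001000
40 = 00101000
Binary: 00100111.01000011.10001000.00101000


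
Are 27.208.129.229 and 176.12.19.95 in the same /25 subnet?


Mask: 255.255.255.128
27.208.129.229 AND mask = 27.208.129.128
176.12.19.95 AND mask = 176.12.19.0
No, different subnets (27.208.129.128 vs 176.12.19.0)


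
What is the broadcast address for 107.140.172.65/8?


Network: 107.0.0.0/8
Host bits = 24
Set all host bits to 1:
Broadcast: 107.255.255.255


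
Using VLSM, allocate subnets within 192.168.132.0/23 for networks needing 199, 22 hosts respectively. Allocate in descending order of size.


199 hosts -> /24 (254 usable): 192.168.132.0/24
22 hosts -> /27 (30 usable): 192.168.133.0/27
Allocation: 192.168.132.0/24 (199 hosts, 254 usable); 192.168.133.0/27 (22 hosts, 30 usable)


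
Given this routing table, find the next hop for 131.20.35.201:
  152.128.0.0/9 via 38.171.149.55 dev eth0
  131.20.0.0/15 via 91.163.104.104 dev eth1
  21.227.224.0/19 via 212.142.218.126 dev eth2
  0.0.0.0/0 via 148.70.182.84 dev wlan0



Longest prefix match for 131.20.35.201:
  /9 152.128.0.0: no
  /15 131.20.0.0: MATCH
  /19 21.227.224.0: no
  /0 0.0.0.0: MATCH
Selected: next-hop 91.163.104.104 via eth1 (matched /15)


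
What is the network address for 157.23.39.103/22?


IP:   10011101.00010111.00100111.01100111
Mask: 11111111.11111111.11111100.00000000
AND operation:
Net:  10011101.00010111.00100100.00000000
Network: 157.23.36.0/22


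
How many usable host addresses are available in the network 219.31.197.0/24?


Host bits = 32 - 24 = 8
Total addresses = 2^8 = 256
Usable = total - 2 (network and broadcast)
Usable hosts: 254


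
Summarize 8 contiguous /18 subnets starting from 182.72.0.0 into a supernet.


Original prefix: /18
Number of subnets: 8 = 2^3
New prefix = 18 - 3 = 15
Supernet: 182.72.0.0/15


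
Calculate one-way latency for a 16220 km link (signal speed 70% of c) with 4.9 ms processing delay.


Speed = 0.7 * 3e5 km/s = 210000 km/s
Propagation delay = 16220 / 210000 = 0.0772 s = 77.2381 ms
Processing delay = 4.9 ms
Total one-way latency = 82.1381 ms


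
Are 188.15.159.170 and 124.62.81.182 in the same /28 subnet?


Mask: 255.255.255.240
188.15.159.170 AND mask = 188.15.159.160
124.62.81.182 AND mask = 124.62.81.176
No, different subnets (188.15.159.160 vs 124.62.81.176)


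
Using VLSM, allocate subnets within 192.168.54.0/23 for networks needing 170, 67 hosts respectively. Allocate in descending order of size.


170 hosts -> /24 (254 usable): 192.168.54.0/24
67 hosts -> /25 (126 usable): 192.168.55.0/25
Allocation: 192.168.54.0/24 (170 hosts, 254 usable); 192.168.55.0/25 (67 hosts, 126 usable)


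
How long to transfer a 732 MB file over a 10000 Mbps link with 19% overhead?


Effective throughput = 10000 * (1 - 19/100) = 8100.0 Mbps
File size in Mb = 732 * 8 = 5856 Mb
Time = 5856 / 8100.0
Time = 0.723 seconds


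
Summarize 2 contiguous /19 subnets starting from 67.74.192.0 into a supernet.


Original prefix: /19
Number of subnets: 2 = 2^1
New prefix = 19 - 1 = 18
Supernet: 67.74.192.0/18


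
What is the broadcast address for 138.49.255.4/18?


Network: 138.49.192.0/18
Host bits = 14
Set all host bits to 1:
Broadcast: 138.49.255.255


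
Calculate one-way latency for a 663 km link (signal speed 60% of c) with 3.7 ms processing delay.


Speed = 0.6 * 3e5 km/s = 180000 km/s
Propagation delay = 663 / 180000 = 0.0037 s = 3.6833 ms
Processing delay = 3.7 ms
Total one-way latency = 7.3833 ms


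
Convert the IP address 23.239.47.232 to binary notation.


23 = 00010111
239 = 11101111
47 = 00101111
232 = 11101000
Binary: 00010111.11101111.00101111.11101000


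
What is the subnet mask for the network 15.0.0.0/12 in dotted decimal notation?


/12 means 12 network bits, 20 host bits
Binary: 11111111111100000000000000000000
Mask: 255.240.0.0


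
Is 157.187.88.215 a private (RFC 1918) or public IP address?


RFC 1918 private ranges:
  10.0.0.0/8 (10.0.0.0 - 10.255.255.255)
  172.16.0.0/12 (172.16.0.0 - 172.31.255.255)
  192.168.0.0/16 (192.168.0.0 - 192.168.255.255)
Public (not in any RFC 1918 range)


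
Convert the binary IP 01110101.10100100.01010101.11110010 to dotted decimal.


01110101 = 117
10100100 = 164
01010101 = 85
11110010 = 242
IP: 117.164.85.242


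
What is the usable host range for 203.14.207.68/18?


Network: 203.14.192.0
Broadcast: 203.14.255.255
First usable = network + 1
Last usable = broadcast - 1
Range: 203.14.192.1 to 203.14.255.254


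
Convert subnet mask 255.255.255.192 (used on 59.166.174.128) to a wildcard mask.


Subnet mask: 255.255.255.192
Wildcard = 255.255.255.255 - subnet mask
255 - 255 = 0
255 - 255 = 0
255 - 255 = 0
255 - 192 = 63
Wildcard: 0.0.0.63


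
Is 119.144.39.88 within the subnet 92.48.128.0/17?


Subnet network: 92.48.128.0
Test IP AND mask: 119.144.0.0
No, 119.144.39.88 is not in 92.48.128.0/17


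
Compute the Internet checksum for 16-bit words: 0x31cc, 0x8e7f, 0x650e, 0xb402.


Sum all words (with carry folding):
+ 0x31cc = 0x31cc
+ 0x8e7f = 0xc04b
+ 0x650e = 0x255a
+ 0xb402 = 0xd95c
One's complement: ~0xd95c
Checksum = 0x26a3


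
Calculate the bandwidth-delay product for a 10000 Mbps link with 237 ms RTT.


BDP = bandwidth * RTT
= 10000 Mbps * 237 ms
= 10000 * 1e6 * 237 / 1000 bits
= 2370000000 bits
= 296250000 bytes
= 289306.6406 KB
BDP = 2370000000 bits (296250000 bytes)


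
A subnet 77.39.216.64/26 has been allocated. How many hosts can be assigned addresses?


Host bits = 32 - 26 = 6
Total addresses = 2^6 = 64
Usable = total - 2 (network and broadcast)
Usable hosts: 62


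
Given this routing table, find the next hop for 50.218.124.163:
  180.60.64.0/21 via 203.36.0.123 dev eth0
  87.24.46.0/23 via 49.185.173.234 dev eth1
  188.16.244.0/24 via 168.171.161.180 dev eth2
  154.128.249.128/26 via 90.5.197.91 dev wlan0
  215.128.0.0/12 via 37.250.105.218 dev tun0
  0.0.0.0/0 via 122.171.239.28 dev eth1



Longest prefix match for 50.218.124.163:
  /21 180.60.64.0: no
  /23 87.24.46.0: no
  /24 188.16.244.0: no
  /26 154.128.249.128: no
  /12 215.128.0.0: no
  /0 0.0.0.0: MATCH
Selected: next-hop 122.171.239.28 via eth1 (matched /0)


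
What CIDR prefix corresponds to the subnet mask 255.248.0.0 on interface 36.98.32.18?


Binary: 11111111.11111000.00000000.00000000
Count leading 1s
Prefix: /13


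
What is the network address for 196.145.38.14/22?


IP:   11000100.10010001.00100110.00001110
Mask: 11111111.11111111.11111100.00000000
AND operation:
Net:  11000100.10010001.00100100.00000000
Network: 196.145.36.0/22


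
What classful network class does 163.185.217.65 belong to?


First octet: 163
Binary: 10100011
10xxxxxx -> Class B (128-191)
Class B, default mask 255.255.0.0 (/16)


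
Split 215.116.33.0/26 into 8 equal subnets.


New prefix = 26 + 3 = 29
Each subnet has 8 addresses
  215.116.33.0/29
  215.116.33.8/29
  215.116.33.16/29
  215.116.33.24/29
  215.116.33.32/29
  215.116.33.40/29
  215.116.33.48/29
  215.116.33.56/29
Subnets: 215.116.33.0/29, 215.116.33.8/29, 215.116.33.16/29, 215.116.33.24/29, 215.116.33.32/29, 215.116.33.40/29, 215.116.33.48/29, 215.116.33.56/29


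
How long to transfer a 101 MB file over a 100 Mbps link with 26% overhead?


Effective throughput = 100 * (1 - 26/100) = 74 Mbps
File size in Mb = 101 * 8 = 808 Mb
Time = 808 / 74
Time = 10.9189 seconds


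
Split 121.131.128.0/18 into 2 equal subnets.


New prefix = 18 + 1 = 19
Each subnet has 8192 addresses
  121.131.128.0/19
  121.131.160.0/19
Subnets: 121.131.128.0/19, 121.131.160.0/19


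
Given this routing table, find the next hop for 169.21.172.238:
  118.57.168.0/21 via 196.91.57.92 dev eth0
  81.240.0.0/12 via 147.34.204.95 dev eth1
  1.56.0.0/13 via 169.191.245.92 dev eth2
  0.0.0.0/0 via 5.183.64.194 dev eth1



Longest prefix match for 169.21.172.238:
  /21 118.57.168.0: no
  /12 81.240.0.0: no
  /13 1.56.0.0: no
  /0 0.0.0.0: MATCH
Selected: next-hop 5.183.64.194 via eth1 (matched /0)


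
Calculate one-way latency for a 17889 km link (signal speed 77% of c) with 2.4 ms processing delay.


Speed = 0.77 * 3e5 km/s = 231000 km/s
Propagation delay = 17889 / 231000 = 0.0774 s = 77.4416 ms
Processing delay = 2.4 ms
Total one-way latency = 79.8416 ms


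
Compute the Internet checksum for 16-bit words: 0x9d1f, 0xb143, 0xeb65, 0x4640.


Sum all words (with carry folding):
+ 0x9d1f = 0x9d1f
+ 0xb143 = 0x4e63
+ 0xeb65 = 0x39c9
+ 0x4640 = 0x8009
One's complement: ~0x8009
Checksum = 0x7ff6


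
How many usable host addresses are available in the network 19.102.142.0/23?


Host bits = 32 - 23 = 9
Total addresses = 2^9 = 512
Usable = total - 2 (network and broadcast)
Usable hosts: 510


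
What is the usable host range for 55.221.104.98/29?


Network: 55.221.104.96
Broadcast: 55.221.104.103
First usable = network + 1
Last usable = broadcast - 1
Range: 55.221.104.97 to 55.221.104.102


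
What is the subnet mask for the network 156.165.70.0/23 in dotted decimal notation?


/23 means 23 network bits, 9 host bits
Binary: 11111111111111111111111000000000
Mask: 255.255.254.0


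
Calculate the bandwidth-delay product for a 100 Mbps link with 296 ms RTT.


BDP = bandwidth * RTT
= 100 Mbps * 296 ms
= 100 * 1e6 * 296 / 1000 bits
= 29600000 bits
= 3700000 bytes
= 3613.2812 KB
BDP = 29600000 bits (3700000 bytes)


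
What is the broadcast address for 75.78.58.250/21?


Network: 75.78.56.0/21
Host bits = 11
Set all host bits to 1:
Broadcast: 75.78.63.255


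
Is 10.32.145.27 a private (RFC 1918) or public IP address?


RFC 1918 private ranges:
  10.0.0.0/8 (10.0.0.0 - 10.255.255.255)
  172.16.0.0/12 (172.16.0.0 - 172.31.255.255)
  192.168.0.0/16 (192.168.0.0 - 192.168.255.255)
Private (in 10.0.0.0/8)


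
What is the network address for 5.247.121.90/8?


IP:   00000101.11110111.01111001.01011010
Mask: 11111111.00000000.00000000.00000000
AND operation:
Net:  00000101.00000000.00000000.00000000
Network: 5.0.0.0/8


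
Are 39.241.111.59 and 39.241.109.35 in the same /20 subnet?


Mask: 255.255.240.0
39.241.111.59 AND mask = 39.241.96.0
39.241.109.35 AND mask = 39.241.96.0
Yes, same subnet (39.241.96.0)


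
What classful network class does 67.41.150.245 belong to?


First octet: 67
Binary: 01000011
0xxxxxxx -> Class A (1-126)
Class A, default mask 255.0.0.0 (/8)


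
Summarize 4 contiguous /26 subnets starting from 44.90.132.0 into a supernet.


Original prefix: /26
Number of subnets: 4 = 2^2
New prefix = 26 - 2 = 24
Supernet: 44.90.132.0/24


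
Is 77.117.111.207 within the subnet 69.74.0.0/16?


Subnet network: 69.74.0.0
Test IP AND mask: 77.117.0.0
No, 77.117.111.207 is not in 69.74.0.0/16


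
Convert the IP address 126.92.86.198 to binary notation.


126 = 01111110
92 = 01011100
86 = 01010110
198 = 11000110
Binary: 01111110.01011100.01010110.11000110


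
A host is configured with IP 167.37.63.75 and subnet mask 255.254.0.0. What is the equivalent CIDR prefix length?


Binary: 11111111.11111110.00000000.00000000
Count leading 1s
Prefix: /15


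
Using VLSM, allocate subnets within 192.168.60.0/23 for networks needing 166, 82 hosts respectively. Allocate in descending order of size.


166 hosts -> /24 (254 usable): 192.168.60.0/24
82 hosts -> /25 (126 usable): 192.168.61.0/25
Allocation: 192.168.60.0/24 (166 hosts, 254 usable); 192.168.61.0/25 (82 hosts, 126 usable)


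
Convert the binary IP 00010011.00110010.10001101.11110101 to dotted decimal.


00010011 = 19
00110010 = 50
10001101 = 141
11110101 = 245
IP: 19.50.141.245


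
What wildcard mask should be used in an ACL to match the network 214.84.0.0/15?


Subnet mask: 255.254.0.0
Wildcard = 255.255.255.255 - subnet mask
255 - 255 = 0
255 - 254 = 1
255 - 0 = 255
255 - 0 = 255
Wildcard: 0.1.255.255


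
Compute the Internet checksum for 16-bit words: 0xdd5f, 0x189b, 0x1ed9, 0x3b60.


Sum all words (with carry folding):
+ 0xdd5f = 0xdd5f
+ 0x189b = 0xf5fa
+ 0x1ed9 = 0x14d4
+ 0x3b60 = 0x5034
One's complement: ~0x5034
Checksum = 0xafcb


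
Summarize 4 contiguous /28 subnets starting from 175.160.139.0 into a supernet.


Original prefix: /28
Number of subnets: 4 = 2^2
New prefix = 28 - 2 = 26
Supernet: 175.160.139.0/26


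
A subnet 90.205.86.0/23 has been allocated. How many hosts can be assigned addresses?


Host bits = 32 - 23 = 9
Total addresses = 2^9 = 512
Usable = total - 2 (network and broadcast)
Usable hosts: 510


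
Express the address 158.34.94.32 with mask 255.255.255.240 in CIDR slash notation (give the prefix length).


Binary: 11111111.11111111.11111111.11110000
Count leading 1s
Prefix: /28


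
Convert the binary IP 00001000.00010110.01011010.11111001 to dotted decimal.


00001000 = 8
00010110 = 22
01011010 = 90
11111001 = 249
IP: 8.22.90.249


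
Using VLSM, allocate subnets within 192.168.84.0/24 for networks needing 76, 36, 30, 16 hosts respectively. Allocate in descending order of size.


76 hosts -> /25 (126 usable): 192.168.84.0/25
36 hosts -> /26 (62 usable): 192.168.84.128/26
30 hosts -> /27 (30 usable): 192.168.84.192/27
16 hosts -> /27 (30 usable): 192.168.84.224/27
Allocation: 192.168.84.0/25 (76 hosts, 126 usable); 192.168.84.128/26 (36 hosts, 62 usable); 192.168.84.192/27 (30 hosts, 30 usable); 192.168.84.224/27 (16 hosts, 30 usable)


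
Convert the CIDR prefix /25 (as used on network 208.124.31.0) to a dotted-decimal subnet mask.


/25 means 25 network bits, 7 host bits
Binary: 11111111111111111111111110000000
Mask: 255.255.255.128


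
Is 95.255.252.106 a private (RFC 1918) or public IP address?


RFC 1918 private ranges:
  10.0.0.0/8 (10.0.0.0 - 10.255.255.255)
  172.16.0.0/12 (172.16.0.0 - 172.31.255.255)
  192.168.0.0/16 (192.168.0.0 - 192.168.255.255)
Public (not in any RFC 1918 range)


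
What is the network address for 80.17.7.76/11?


IP:   01010000.00010001.00000111.01001100
Mask: 11111111.11100000.00000000.00000000
AND operation:
Net:  01010000.00000000.00000000.00000000
Network: 80.0.0.0/11


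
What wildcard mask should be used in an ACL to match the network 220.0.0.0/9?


Subnet mask: 255.128.0.0
Wildcard = 255.255.255.255 - subnet mask
255 - 255 = 0
255 - 128 = 127
255 - 0 = 255
255 - 0 = 255
Wildcard: 0.127.255.255


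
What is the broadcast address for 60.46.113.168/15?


Network: 60.46.0.0/15
Host bits = 17
Set all host bits to 1:
Broadcast: 60.47.255.255


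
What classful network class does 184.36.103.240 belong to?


First octet: 184
Binary: 10111000
10xxxxxx -> Class B (128-191)
Class B, default mask 255.255.0.0 (/16)


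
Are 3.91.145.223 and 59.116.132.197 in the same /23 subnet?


Mask: 255.255.254.0
3.91.145.223 AND mask = 3.91.144.0
59.116.132.197 AND mask = 59.116.132.0
No, different subnets (3.91.144.0 vs 59.116.132.0)


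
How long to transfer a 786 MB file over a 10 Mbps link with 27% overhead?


Effective throughput = 10 * (1 - 27/100) = 7.3 Mbps
File size in Mb = 786 * 8 = 6288 Mb
Time = 6288 / 7.3
Time = 861.3699 seconds


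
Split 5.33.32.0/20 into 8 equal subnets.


New prefix = 20 + 3 = 23
Each subnet has 512 addresses
  5.33.32.0/23
  5.33.34.0/23
  5.33.36.0/23
  5.33.38.0/23
  5.33.40.0/23
  5.33.42.0/23
  5.33.44.0/23
  5.33.46.0/23
Subnets: 5.33.32.0/23, 5.33.34.0/23, 5.33.36.0/23, 5.33.38.0/23, 5.33.40.0/23, 5.33.42.0/23, 5.33.44.0/23, 5.33.46.0/23


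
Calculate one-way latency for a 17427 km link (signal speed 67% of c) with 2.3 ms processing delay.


Speed = 0.67 * 3e5 km/s = 201000 km/s
Propagation delay = 17427 / 201000 = 0.0867 s = 86.7015 ms
Processing delay = 2.3 ms
Total one-way latency = 89.0015 ms


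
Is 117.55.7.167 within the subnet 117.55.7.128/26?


Subnet network: 117.55.7.128
Test IP AND mask: 117.55.7.128
Yes, 117.55.7.167 is in 117.55.7.128/26


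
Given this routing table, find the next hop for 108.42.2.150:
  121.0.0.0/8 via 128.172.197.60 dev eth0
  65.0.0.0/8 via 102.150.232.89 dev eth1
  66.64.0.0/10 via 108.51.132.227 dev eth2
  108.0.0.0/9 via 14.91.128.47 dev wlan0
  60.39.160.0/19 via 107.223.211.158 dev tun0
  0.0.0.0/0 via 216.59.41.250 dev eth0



Longest prefix match for 108.42.2.150:
  /8 121.0.0.0: no
  /8 65.0.0.0: no
  /10 66.64.0.0: no
  /9 108.0.0.0: MATCH
  /19 60.39.160.0: no
  /0 0.0.0.0: MATCH
Selected: next-hop 14.91.128.47 via wlan0 (matched /9)


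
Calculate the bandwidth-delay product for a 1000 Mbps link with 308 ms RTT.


BDP = bandwidth * RTT
= 1000 Mbps * 308 ms
= 1000 * 1e6 * 308 / 1000 bits
= 308000000 bits
= 38500000 bytes
= 37597.6562 KB
BDP = 308000000 bits (38500000 bytes)


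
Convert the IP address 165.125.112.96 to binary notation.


165 = 10100101
125 = 01111101
112 = 01110000
96 = 01100000
Binary: 10100101.01111101.01110000.01100000


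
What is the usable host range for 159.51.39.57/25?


Network: 159.51.39.0
Broadcast: 159.51.39.127
First usable = network + 1
Last usable = broadcast - 1
Range: 159.51.39.1 to 159.51.39.126


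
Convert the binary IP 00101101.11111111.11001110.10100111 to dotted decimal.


00101101 = 45
11111111 = 255
11001110 = 206
10100111 = 167
IP: 45.255.206.167


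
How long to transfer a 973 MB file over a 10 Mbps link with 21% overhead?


Effective throughput = 10 * (1 - 21/100) = 7.9 Mbps
File size in Mb = 973 * 8 = 7784 Mb
Time = 7784 / 7.9
Time = 985.3165 seconds


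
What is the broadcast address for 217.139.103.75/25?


Network: 217.139.103.0/25
Host bits = 7
Set all host bits to 1:
Broadcast: 217.139.103.127


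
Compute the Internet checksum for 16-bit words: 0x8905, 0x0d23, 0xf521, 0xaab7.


Sum all words (with carry folding):
+ 0x8905 = 0x8905
+ 0x0d23 = 0x9628
+ 0xf521 = 0x8b4a
+ 0xaab7 = 0x3602
One's complement: ~0x3602
Checksum = 0xc9fd


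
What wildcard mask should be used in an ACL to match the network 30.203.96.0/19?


Subnet mask: 255.255.224.0
Wildcard = 255.255.255.255 - subnet mask
255 - 255 = 0
255 - 255 = 0
255 - 224 = 31
255 - 0 = 255
Wildcard: 0.0.31.255


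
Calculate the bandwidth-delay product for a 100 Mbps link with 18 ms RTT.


BDP = bandwidth * RTT
= 100 Mbps * 18 ms
= 100 * 1e6 * 18 / 1000 bits
= 1800000 bits
= 225000 bytes
= 219.7266 KB
BDP = 1800000 bits (225000 bytes)


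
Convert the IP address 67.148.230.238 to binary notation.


67 = 01000011
148 = 10010100
230 = 11100110
238 = 11101110
Binary: 01000011.10010100.11100110.11101110


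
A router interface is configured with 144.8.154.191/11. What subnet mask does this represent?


/11 means 11 network bits, 21 host bits
Binary: 11111111111000000000000000000000
Mask: 255.224.0.0


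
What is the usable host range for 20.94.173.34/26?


Network: 20.94.173.0
Broadcast: 20.94.173.63
First usable = network + 1
Last usable = broadcast - 1
Range: 20.94.173.1 to 20.94.173.62


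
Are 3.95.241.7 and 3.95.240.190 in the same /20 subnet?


Mask: 255.255.240.0
3.95.241.7 AND mask = 3.95.240.0
3.95.240.190 AND mask = 3.95.240.0
Yes, same subnet (3.95.240.0)


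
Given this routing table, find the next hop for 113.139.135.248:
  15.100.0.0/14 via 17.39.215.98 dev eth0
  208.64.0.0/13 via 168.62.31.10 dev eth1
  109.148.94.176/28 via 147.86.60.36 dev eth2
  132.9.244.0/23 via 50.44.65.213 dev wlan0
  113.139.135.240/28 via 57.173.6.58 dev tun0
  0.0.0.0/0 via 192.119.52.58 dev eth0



Longest prefix match for 113.139.135.248:
  /14 15.100.0.0: no
  /13 208.64.0.0: no
  /28 109.148.94.176: no
  /23 132.9.244.0: no
  /28 113.139.135.240: MATCH
  /0 0.0.0.0: MATCH
Selected: next-hop 57.173.6.58 via tun0 (matched /28)


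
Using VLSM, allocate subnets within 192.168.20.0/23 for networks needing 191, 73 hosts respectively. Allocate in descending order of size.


191 hosts -> /24 (254 usable): 192.168.20.0/24
73 hosts -> /25 (126 usable): 192.168.21.0/25
Allocation: 192.168.20.0/24 (191 hosts, 254 usable); 192.168.21.0/25 (73 hosts, 126 usable)


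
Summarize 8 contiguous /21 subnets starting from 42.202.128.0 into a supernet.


Original prefix: /21
Number of subnets: 8 = 2^3
New prefix = 21 - 3 = 18
Supernet: 42.202.128.0/18


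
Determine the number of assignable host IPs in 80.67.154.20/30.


Host bits = 32 - 30 = 2
Total addresses = 2^2 = 4
Usable = total - 2 (network and broadcast)
Usable hosts: 2


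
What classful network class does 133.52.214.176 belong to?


First octet: 133
Binary: 10000101
10xxxxxx -> Class B (128-191)
Class B, default mask 255.255.0.0 (/16)


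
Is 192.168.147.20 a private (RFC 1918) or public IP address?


RFC 1918 private ranges:
  10.0.0.0/8 (10.0.0.0 - 10.255.255.255)
  172.16.0.0/12 (172.16.0.0 - 172.31.255.255)
  192.168.0.0/16 (192.168.0.0 - 192.168.255.255)
Private (in 192.168.0.0/16)


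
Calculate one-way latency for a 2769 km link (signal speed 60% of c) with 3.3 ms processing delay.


Speed = 0.6 * 3e5 km/s = 180000 km/s
Propagation delay = 2769 / 180000 = 0.0154 s = 15.3833 ms
Processing delay = 3.3 ms
Total one-way latency = 18.6833 ms


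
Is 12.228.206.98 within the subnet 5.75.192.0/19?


Subnet network: 5.75.192.0
Test IP AND mask: 12.228.192.0
No, 12.228.206.98 is not in 5.75.192.0/19


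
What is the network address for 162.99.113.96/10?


IP:   10100010.01100011.01110001.01100000
Mask: 11111111.11000000.00000000.00000000
AND operation:
Net:  10100010.01000000.00000000.00000000
Network: 162.64.0.0/10


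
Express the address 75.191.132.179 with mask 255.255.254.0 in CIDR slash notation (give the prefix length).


Binary: 11111111.11111111.11111110.00000000
Count leading 1s
Prefix: /23


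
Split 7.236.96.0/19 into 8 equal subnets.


New prefix = 19 + 3 = 22
Each subnet has 1024 addresses
  7.236.96.0/22
  7.236.100.0/22
  7.236.104.0/22
  7.236.108.0/22
  7.236.112.0/22
  7.236.116.0/22
  7.236.120.0/22
  7.236.124.0/22
Subnets: 7.236.96.0/22, 7.236.100.0/22, 7.236.104.0/22, 7.236.108.0/22, 7.236.112.0/22, 7.236.116.0/22, 7.236.120.0/22, 7.236.124.0/22


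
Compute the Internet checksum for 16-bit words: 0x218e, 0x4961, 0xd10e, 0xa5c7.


Sum all words (with carry folding):
+ 0x218e = 0x218e
+ 0x4961 = 0x6aef
+ 0xd10e = 0x3bfe
+ 0xa5c7 = 0xe1c5
One's complement: ~0xe1c5
Checksum = 0x1e3a


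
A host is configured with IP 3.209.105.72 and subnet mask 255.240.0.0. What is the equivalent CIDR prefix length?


Binary: 11111111.11110000.00000000.00000000
Count leading 1s
Prefix: /12


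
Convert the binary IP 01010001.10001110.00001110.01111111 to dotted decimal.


01010001 = 81
10001110 = 142
00001110 = 14
01111111 = 127
IP: 81.142.14.127


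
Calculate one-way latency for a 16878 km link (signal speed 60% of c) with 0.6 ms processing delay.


Speed = 0.6 * 3e5 km/s = 180000 km/s
Propagation delay = 16878 / 180000 = 0.0938 s = 93.7667 ms
Processing delay = 0.6 ms
Total one-way latency = 94.3667 ms


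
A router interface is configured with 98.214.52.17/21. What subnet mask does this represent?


/21 means 21 network bits, 11 host bits
Binary: 11111111111111111111100000000000
Mask: 255.255.248.0


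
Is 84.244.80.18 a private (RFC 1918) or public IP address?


RFC 1918 private ranges:
  10.0.0.0/8 (10.0.0.0 - 10.255.255.255)
  172.16.0.0/12 (172.16.0.0 - 172.31.255.255)
  192.168.0.0/16 (192.168.0.0 - 192.168.255.255)
Public (not in any RFC 1918 range)


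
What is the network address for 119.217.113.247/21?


IP:   01110111.11011001.01110001.11110111
Mask: 11111111.11111111.11111000.00000000
AND operation:
Net:  01110111.11011001.01110000.00000000
Network: 119.217.112.0/21


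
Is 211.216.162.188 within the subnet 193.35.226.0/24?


Subnet network: 193.35.226.0
Test IP AND mask: 211.216.162.0
No, 211.216.162.188 is not in 193.35.226.0/24


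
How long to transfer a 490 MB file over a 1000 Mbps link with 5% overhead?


Effective throughput = 1000 * (1 - 5/100) = 950 Mbps
File size in Mb = 490 * 8 = 3920 Mb
Time = 3920 / 950
Time = 4.1263 seconds


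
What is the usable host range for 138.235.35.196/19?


Network: 138.235.32.0
Broadcast: 138.235.63.255
First usable = network + 1
Last usable = broadcast - 1
Range: 138.235.32.1 to 138.235.63.254


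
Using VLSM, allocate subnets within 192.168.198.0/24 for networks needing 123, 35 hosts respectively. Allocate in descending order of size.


123 hosts -> /25 (126 usable): 192.168.198.0/25
35 hosts -> /26 (62 usable): 192.168.198.128/26
Allocation: 192.168.198.0/25 (123 hosts, 126 usable); 192.168.198.128/26 (35 hosts, 62 usable)


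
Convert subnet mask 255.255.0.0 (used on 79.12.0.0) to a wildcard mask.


Subnet mask: 255.255.0.0
Wildcard = 255.255.255.255 - subnet mask
255 - 255 = 0
255 - 255 = 0
255 - 0 = 255
255 - 0 = 255
Wildcard: 0.0.255.255


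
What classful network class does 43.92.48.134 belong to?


First octet: 43
Binary: 00101011
0xxxxxxx -> Class A (1-126)
Class A, default mask 255.0.0.0 (/8)


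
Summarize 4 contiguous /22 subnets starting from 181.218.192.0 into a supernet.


Original prefix: /22
Number of subnets: 4 = 2^2
New prefix = 22 - 2 = 20
Supernet: 181.218.192.0/20


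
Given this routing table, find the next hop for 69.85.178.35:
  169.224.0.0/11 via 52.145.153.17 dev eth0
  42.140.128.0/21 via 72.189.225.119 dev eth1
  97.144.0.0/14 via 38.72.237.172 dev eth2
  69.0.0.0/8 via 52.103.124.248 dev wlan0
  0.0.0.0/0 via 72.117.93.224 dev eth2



Longest prefix match for 69.85.178.35:
  /11 169.224.0.0: no
  /21 42.140.128.0: no
  /14 97.144.0.0: no
  /8 69.0.0.0: MATCH
  /0 0.0.0.0: MATCH
Selected: next-hop 52.103.124.248 via wlan0 (matched /8)


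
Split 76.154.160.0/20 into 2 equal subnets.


New prefix = 20 + 1 = 21
Each subnet has 2048 addresses
  76.154.160.0/21
  76.154.168.0/21
Subnets: 76.154.160.0/21, 76.154.168.0/21


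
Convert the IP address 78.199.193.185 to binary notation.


78 = 01001110
199 = 11000111
193 = 11000001
185 = 10111001
Binary: 01001110.11000111.11000001.10111001


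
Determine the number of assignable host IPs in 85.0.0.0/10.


Host bits = 32 - 10 = 22
Total addresses = 2^22 = 4194304
Usable = total - 2 (network and broadcast)
Usable hosts: 4194302


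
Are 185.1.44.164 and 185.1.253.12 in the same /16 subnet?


Mask: 255.255.0.0
185.1.44.164 AND mask = 185.1.0.0
185.1.253.12 AND mask = 185.1.0.0
Yes, same subnet (185.1.0.0)


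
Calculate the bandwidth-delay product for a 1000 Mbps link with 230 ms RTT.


BDP = bandwidth * RTT
= 1000 Mbps * 230 ms
= 1000 * 1e6 * 230 / 1000 bits
= 230000000 bits
= 28750000 bytes
= 28076.1719 KB
BDP = 230000000 bits (28750000 bytes)


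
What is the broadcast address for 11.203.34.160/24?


Network: 11.203.34.0/24
Host bits = 8
Set all host bits to 1:
Broadcast: 11.203.34.255


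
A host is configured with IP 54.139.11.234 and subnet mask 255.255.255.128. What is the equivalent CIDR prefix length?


Binary: 11111111.11111111.11111111.10000000
Count leading 1s
Prefix: /25


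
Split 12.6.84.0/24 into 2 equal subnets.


New prefix = 24 + 1 = 25
Each subnet has 128 addresses
  12.6.84.0/25
  12.6.84.128/25
Subnets: 12.6.84.0/25, 12.6.84.128/25


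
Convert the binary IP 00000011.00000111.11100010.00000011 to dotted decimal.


00000011 = 3
00000111 = 7
11100010 = 226
00000011 = 3
IP: 3.7.226.3


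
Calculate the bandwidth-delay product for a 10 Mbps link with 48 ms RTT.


BDP = bandwidth * RTT
= 10 Mbps * 48 ms
= 10 * 1e6 * 48 / 1000 bits
= 480000 bits
= 60000 bytes
= 58.5938 KB
BDP = 480000 bits (60000 bytes)


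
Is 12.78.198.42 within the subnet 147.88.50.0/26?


Subnet network: 147.88.50.0
Test IP AND mask: 12.78.198.0
No, 12.78.198.42 is not in 147.88.50.0/26
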